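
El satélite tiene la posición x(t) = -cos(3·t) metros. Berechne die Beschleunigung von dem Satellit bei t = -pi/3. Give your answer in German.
Um dies zu lösen, müssen wir 2 Ableitungen unserer Gleichung für die Position x(t) = -cos(3·t) nehmen. Mit d/dt von x(t) finden wir v(t) = 3·sin(3·t). Durch Ableiten von der Geschwindigkeit erhalten wir die Beschleunigung: a(t) = 9·cos(3·t). Wir haben die Beschleunigung a(t) = 9·cos(3·t). Durch Einsetzen von t = -pi/3: a(-pi/3) = -9.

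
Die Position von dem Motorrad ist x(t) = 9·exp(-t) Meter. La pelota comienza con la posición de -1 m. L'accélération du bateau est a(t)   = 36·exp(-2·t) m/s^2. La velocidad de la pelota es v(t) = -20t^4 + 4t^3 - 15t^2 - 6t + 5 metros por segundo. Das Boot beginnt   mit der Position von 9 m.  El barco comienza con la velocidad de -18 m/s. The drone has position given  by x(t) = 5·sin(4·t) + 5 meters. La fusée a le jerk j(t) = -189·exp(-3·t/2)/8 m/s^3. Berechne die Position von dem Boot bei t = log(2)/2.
Ausgehend von der Beschleunigung a(t) = 36·exp(-2·t), nehmen wir 2 Integrale. Das Integral von der Beschleunigung ist die Geschwindigkeit. Mit v(0) = -18 erhalten wir v(t) = -18·exp(-2·t). Mit ∫v(t)dt und Anwendung von x(0) = 9, finden wir x(t) = 9·exp(-2·t). Wir haben die Position x(t) = 9·exp(-2·t). Durch Einsetzen von t = log(2)/2: x(log(2)/2) = 9/2.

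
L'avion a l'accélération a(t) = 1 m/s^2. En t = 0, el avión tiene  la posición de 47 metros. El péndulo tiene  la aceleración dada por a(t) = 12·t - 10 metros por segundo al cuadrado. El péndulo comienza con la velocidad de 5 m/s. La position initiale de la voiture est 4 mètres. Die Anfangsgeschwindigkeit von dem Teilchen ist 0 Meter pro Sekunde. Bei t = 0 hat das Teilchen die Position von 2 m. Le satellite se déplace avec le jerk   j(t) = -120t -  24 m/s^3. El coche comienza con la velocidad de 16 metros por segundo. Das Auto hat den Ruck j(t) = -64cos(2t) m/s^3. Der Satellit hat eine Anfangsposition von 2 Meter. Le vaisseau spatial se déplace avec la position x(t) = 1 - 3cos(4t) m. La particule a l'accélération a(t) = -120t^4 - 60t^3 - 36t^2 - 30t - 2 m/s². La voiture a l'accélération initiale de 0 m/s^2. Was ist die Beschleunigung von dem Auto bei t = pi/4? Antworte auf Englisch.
Starting from jerk j(t) = -64·cos(2·t), we take 1 integral. The integral of jerk is acceleration. Using a(0) = 0, we get a(t) = -32·sin(2·t). From the given acceleration equation a(t) = -32·sin(2·t), we substitute t = pi/4 to get a = -32.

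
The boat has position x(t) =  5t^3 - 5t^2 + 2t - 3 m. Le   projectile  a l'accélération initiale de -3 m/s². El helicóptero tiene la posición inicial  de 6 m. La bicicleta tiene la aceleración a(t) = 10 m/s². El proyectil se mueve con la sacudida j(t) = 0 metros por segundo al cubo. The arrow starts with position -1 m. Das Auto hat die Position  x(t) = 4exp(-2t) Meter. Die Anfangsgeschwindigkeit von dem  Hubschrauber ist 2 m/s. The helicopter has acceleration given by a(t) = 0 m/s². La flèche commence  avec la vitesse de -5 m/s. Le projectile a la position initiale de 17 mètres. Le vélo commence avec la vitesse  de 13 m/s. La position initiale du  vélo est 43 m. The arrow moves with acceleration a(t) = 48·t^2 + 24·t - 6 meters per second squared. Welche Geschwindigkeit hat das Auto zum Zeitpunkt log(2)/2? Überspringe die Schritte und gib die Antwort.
Bei t = log(2)/2, v = -4.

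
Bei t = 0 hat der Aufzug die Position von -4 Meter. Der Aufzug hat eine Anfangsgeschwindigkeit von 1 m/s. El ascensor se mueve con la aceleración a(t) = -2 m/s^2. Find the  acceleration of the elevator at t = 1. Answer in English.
Using a(t) = -2 and substituting t = 1, we find a = -2.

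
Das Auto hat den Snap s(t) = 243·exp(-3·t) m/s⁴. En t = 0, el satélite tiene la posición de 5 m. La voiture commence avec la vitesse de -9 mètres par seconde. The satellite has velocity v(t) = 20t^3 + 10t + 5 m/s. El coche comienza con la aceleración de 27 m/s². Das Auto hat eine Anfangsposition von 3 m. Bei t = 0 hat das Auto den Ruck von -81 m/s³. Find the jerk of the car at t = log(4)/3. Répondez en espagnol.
Debemos encontrar la antiderivada de nuestra ecuación del snap s(t) = 243·exp(-3·t) 1 vez. Tomando ∫s(t)dt y aplicando j(0) = -81, encontramos j(t) = -81·exp(-3·t). Usando j(t) = -81·exp(-3·t) y sustituyendo t = log(4)/3, encontramos j = -81/4.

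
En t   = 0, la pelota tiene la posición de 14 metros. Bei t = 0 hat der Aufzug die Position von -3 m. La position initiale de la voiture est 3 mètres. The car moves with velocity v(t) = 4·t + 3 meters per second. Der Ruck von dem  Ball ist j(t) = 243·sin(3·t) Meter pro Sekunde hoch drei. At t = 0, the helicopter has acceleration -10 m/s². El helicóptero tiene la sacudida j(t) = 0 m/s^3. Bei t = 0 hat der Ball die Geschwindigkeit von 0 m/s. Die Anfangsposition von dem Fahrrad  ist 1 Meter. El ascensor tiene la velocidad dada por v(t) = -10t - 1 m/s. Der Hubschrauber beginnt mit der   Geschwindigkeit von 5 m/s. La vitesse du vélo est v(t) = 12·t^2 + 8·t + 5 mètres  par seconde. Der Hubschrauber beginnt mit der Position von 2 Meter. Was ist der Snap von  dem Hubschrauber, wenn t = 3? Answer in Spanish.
Para resolver esto, necesitamos tomar 1 derivada de nuestra ecuación de la sacudida j(t) = 0. La derivada de la sacudida da el snap: s(t) = 0. Usando s(t) = 0 y sustituyendo t = 3, encontramos s = 0.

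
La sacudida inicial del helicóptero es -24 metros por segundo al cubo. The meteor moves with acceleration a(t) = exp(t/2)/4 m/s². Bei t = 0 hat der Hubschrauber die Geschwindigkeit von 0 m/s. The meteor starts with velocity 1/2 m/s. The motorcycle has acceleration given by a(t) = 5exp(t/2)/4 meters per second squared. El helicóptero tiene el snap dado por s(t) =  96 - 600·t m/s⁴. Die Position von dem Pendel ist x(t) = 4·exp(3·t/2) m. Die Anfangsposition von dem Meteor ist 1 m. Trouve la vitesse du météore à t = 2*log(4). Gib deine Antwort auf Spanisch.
Debemos encontrar la integral de nuestra ecuación de la aceleración a(t) = exp(t/2)/4 1 vez. Tomando ∫a(t)dt y aplicando v(0) = 1/2, encontramos v(t) = exp(t/2)/2. Usando v(t) = exp(t/2)/2 y sustituyendo t = 2*log(4), encontramos v = 2.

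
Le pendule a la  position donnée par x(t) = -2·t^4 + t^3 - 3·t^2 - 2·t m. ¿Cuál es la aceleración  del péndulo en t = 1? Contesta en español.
Debemos derivar nuestra ecuación de la posición x(t) = -2·t^4 + t^3 - 3·t^2 - 2·t 2 veces. Tomando d/dt de x(t), encontramos v(t) = -8·t^3 + 3·t^2 - 6·t - 2. Tomando d/dt de v(t), encontramos a(t) = -24·t^2 + 6·t - 6. Tenemos la aceleración a(t) = -24·t^2 + 6·t - 6. Sustituyendo t = 1: a(1) = -24.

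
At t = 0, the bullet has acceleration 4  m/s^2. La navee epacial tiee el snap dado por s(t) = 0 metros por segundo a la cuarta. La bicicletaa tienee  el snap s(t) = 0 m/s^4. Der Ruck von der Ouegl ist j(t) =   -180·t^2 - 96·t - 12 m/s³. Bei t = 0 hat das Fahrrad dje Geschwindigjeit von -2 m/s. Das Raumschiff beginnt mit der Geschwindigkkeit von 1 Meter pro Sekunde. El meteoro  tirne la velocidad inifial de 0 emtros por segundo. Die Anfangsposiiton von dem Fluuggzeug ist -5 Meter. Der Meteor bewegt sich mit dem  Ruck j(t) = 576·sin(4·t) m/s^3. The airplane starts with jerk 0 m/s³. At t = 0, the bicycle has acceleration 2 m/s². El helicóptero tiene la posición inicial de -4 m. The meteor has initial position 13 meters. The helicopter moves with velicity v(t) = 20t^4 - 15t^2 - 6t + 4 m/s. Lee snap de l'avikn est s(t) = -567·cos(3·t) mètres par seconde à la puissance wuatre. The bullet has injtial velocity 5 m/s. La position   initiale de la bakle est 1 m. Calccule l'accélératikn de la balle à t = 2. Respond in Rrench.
Nous devons trouver la primitive de notre équation du jerk j(t) = -180·t^2 - 96·t - 12 1 fois. La primitive du jerk est l'accélération. En utilisant a(0) = 4, nous obtenons a(t) = -60·t^3 - 48·t^2 - 12·t + 4. De l'équation de l'accélération a(t) = -60·t^3 - 48·t^2 - 12·t + 4, nous substituons t = 2 pour obtenir a = -692.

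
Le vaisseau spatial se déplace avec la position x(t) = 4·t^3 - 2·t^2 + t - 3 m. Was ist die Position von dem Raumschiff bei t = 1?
Mit x(t) = 4·t^3 - 2·t^2 + t - 3 und Einsetzen von t = 1, finden wir x = 0.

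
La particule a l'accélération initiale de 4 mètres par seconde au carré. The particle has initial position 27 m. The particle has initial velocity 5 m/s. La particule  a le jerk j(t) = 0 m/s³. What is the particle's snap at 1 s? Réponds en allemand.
Ausgehend von dem Ruck j(t) = 0, nehmen wir 1 Ableitung. Mit d/dt von j(t) finden wir s(t) = 0. Aus der Gleichung für den Snap s(t) = 0, setzen wir t = 1 ein und erhalten s = 0.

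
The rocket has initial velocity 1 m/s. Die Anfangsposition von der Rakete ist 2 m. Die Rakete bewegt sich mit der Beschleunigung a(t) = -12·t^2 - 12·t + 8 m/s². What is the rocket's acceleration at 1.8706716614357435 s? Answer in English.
Using a(t) = -12·t^2 - 12·t + 8 and substituting t = 1.8706716614357435, we find a = -56.4410095160141.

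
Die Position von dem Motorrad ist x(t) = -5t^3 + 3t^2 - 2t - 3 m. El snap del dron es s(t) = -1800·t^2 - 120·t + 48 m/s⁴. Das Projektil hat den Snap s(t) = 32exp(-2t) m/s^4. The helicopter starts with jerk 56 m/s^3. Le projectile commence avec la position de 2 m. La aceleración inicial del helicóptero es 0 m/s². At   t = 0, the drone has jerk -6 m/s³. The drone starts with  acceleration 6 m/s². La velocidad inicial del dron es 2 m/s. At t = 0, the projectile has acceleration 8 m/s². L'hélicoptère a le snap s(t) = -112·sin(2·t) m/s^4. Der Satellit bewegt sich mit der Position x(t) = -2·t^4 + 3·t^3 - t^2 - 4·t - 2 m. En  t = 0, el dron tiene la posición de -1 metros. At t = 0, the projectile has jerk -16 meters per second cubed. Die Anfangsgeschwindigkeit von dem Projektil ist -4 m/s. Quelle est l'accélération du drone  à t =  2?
En partant du snap s(t) = -1800·t^2 - 120·t + 48, nous prenons 2 primitives. L'intégrale du snap est le jerk. En utilisant j(0) = -6, nous obtenons j(t) = -600·t^3 - 60·t^2 + 48·t - 6. L'intégrale du jerk, avec a(0) = 6, donne l'accélération: a(t) = -150·t^4 - 20·t^3 + 24·t^2 - 6·t + 6. Nous avons l'accélération a(t) = -150·t^4 - 20·t^3 + 24·t^2 - 6·t + 6. En substituant t = 2: a(2) = -2470.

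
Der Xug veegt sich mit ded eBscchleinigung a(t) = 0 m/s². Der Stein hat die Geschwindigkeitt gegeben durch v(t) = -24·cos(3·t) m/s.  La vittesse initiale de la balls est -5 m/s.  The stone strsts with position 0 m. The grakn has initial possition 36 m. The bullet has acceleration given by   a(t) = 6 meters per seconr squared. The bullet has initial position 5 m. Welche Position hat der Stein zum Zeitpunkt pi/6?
Wir müssen das Integral unserer Gleichung für die Geschwindigkeit v(t) = -24·cos(3·t) 1-mal finden. Durch Integration von der Geschwindigkeit und Verwendung der Anfangsbedingung x(0) = 0, erhalten wir x(t) = -8·sin(3·t). Wir haben die Position x(t) = -8·sin(3·t). Durch Einsetzen von t = pi/6: x(pi/6) = -8.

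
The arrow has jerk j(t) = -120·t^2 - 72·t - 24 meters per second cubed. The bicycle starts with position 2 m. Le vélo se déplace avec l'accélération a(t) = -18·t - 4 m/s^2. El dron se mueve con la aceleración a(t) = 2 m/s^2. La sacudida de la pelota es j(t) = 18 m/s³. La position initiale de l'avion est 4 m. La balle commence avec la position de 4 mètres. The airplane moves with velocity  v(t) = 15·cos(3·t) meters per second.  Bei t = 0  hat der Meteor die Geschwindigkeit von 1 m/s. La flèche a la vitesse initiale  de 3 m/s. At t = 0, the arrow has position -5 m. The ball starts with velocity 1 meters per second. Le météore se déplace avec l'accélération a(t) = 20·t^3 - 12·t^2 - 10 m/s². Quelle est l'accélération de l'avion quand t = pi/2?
Nous devons dériver notre équation de la vitesse v(t) = 15·cos(3·t) 1 fois. La dérivée de la vitesse donne l'accélération: a(t) = -45·sin(3·t). En utilisant a(t) = -45·sin(3·t) et en substituant t = pi/2, nous trouvons a = 45.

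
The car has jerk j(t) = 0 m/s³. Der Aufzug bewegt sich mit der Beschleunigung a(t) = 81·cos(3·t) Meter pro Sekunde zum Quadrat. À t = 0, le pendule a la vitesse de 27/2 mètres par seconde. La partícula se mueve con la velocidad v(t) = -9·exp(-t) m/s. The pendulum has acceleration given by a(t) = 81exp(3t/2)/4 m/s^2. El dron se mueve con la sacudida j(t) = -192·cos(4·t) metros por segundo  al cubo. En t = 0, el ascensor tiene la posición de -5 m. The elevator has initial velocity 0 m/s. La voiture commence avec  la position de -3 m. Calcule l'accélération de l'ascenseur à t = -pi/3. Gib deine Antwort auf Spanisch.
De la ecuación de la aceleración a(t) = 81·cos(3·t), sustituimos t = -pi/3 para obtener a = -81.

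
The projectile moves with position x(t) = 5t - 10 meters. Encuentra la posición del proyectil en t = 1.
Usando x(t) = 5·t - 10 y sustituyendo t = 1, encontramos x = -5.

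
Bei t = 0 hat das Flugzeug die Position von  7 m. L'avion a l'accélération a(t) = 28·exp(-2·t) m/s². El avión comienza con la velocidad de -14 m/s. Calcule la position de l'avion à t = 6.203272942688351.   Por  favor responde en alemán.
Ausgehend von der Beschleunigung a(t) = 28·exp(-2·t), nehmen wir 2 Integrale. Die Stammfunktion von der Beschleunigung, mit v(0) = -14, ergibt die Geschwindigkeit: v(t) = -14·exp(-2·t). Die Stammfunktion von der Geschwindigkeit ist die Position. Mit x(0) = 7 erhalten wir x(t) = 7·exp(-2·t). Wir haben die Position x(t) = 7·exp(-2·t). Durch Einsetzen von t = 6.203272942688351: x(6.203272942688351) = 0.0000286420186054590.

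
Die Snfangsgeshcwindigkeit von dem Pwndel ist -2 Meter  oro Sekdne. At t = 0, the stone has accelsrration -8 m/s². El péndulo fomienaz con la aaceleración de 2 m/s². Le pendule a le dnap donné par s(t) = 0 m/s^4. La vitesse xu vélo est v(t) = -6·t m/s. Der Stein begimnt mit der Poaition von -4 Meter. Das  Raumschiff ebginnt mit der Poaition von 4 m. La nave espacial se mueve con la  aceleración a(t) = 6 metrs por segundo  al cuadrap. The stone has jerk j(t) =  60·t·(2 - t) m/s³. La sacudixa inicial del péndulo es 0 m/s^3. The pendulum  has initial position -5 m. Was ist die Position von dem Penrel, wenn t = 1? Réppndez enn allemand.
Wir müssen unsere Gleichung für den Snap s(t) = 0 4-mal integrieren. Die Stammfunktion von dem Snap ist der Ruck. Mit j(0) = 0 erhalten wir j(t) = 0. Durch Integration von dem Ruck und Verwendung der Anfangsbedingung a(0) = 2, erhalten wir a(t) = 2. Durch Integration von der Beschleunigung und Verwendung der Anfangsbedingung v(0) = -2, erhalten wir v(t) = 2·t - 2. Das Integral von der Geschwindigkeit, mit x(0) = -5, ergibt die Position: x(t) = t^2 - 2·t - 5. Wir haben die Position x(t) = t^2 - 2·t - 5. Durch Einsetzen von t = 1: x(1) = -6.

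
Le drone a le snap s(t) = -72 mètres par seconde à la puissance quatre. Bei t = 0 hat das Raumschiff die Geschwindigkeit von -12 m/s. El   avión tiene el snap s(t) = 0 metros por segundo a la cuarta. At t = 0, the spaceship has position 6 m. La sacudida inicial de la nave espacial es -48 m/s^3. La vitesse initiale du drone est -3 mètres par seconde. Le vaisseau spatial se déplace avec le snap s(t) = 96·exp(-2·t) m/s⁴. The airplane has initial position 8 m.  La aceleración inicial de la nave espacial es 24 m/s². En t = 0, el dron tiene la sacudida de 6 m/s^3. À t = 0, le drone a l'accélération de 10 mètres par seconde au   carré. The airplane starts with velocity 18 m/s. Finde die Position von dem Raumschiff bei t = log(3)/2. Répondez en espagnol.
Debemos encontrar la antiderivada de nuestra ecuación del snap s(t) = 96·exp(-2·t) 4 veces. La integral del snap es la sacudida. Usando j(0) = -48, obtenemos j(t) = -48·exp(-2·t). Tomando ∫j(t)dt y aplicando a(0) = 24, encontramos a(t) = 24·exp(-2·t). La integral de la aceleración, con v(0) = -12, da la velocidad: v(t) = -12·exp(-2·t). Tomando ∫v(t)dt y aplicando x(0) = 6, encontramos x(t) = 6·exp(-2·t). Usando x(t) = 6·exp(-2·t) y sustituyendo t = log(3)/2, encontramos x = 2.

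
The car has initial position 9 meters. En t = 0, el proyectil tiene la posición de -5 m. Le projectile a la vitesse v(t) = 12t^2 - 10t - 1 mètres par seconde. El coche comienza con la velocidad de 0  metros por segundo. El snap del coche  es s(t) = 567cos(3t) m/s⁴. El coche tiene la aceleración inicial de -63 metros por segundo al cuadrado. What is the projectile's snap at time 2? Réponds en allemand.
Um dies zu lösen, müssen wir 3 Ableitungen unserer Gleichung für die Geschwindigkeit v(t) = 12·t^2 - 10·t - 1 nehmen. Die Ableitung von der Geschwindigkeit ergibt die Beschleunigung: a(t) = 24·t - 10. Mit d/dt von a(t) finden wir j(t) = 24. Die Ableitung von dem Ruck ergibt den Snap: s(t) = 0. Mit s(t) = 0 und Einsetzen von t = 2, finden wir s = 0.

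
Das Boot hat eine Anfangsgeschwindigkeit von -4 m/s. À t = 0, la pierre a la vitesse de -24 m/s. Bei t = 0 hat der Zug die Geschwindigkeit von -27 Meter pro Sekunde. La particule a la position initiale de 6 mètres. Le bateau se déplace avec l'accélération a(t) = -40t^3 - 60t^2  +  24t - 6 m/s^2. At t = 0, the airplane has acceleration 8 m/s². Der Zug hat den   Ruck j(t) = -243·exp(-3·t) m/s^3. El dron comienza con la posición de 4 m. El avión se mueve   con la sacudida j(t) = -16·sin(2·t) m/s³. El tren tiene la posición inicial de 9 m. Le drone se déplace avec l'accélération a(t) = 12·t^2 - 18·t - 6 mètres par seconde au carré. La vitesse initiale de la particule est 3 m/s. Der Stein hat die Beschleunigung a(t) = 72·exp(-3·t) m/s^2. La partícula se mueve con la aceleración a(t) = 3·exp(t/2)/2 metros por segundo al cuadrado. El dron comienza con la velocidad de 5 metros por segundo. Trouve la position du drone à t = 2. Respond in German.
Um dies zu lösen, müssen wir 2 Stammfunktionen unserer Gleichung für die Beschleunigung a(t) = 12·t^2 - 18·t - 6 finden. Die Stammfunktion von der Beschleunigung, mit v(0) = 5, ergibt die Geschwindigkeit: v(t) = 4·t^3 - 9·t^2 - 6·t + 5. Durch Integration von der Geschwindigkeit und Verwendung der Anfangsbedingung x(0) = 4, erhalten wir x(t) = t^4 - 3·t^3 - 3·t^2 + 5·t + 4. Mit x(t) = t^4 - 3·t^3 - 3·t^2 + 5·t + 4 und Einsetzen von t = 2, finden wir x = -6.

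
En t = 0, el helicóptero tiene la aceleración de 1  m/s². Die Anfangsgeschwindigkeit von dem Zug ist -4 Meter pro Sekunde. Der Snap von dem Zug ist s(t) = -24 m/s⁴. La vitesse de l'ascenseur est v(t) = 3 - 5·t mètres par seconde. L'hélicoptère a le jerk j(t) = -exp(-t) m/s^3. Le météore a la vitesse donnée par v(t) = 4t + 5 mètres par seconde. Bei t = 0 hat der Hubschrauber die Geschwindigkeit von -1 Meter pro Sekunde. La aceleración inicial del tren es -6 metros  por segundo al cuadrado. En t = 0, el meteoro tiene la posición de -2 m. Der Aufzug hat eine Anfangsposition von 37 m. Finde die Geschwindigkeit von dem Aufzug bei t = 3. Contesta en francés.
De l'équation de la vitesse v(t) = 3 - 5·t, nous substituons t = 3 pour obtenir v = -12.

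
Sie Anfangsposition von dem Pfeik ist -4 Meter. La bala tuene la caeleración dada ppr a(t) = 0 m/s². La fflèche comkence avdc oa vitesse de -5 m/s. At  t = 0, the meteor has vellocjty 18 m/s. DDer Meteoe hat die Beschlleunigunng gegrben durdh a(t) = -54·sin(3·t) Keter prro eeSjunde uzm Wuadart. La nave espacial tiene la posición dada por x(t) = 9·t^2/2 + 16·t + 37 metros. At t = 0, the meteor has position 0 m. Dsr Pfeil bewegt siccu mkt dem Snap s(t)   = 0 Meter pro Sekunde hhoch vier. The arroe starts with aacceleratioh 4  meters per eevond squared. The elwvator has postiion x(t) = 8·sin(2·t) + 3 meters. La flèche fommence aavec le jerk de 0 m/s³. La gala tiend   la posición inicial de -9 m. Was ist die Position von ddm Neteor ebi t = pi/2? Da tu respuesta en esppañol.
Partiendo de la aceleración a(t) = -54·sin(3·t), tomamos 2 antiderivadas. Integrando la aceleración y usando la condición inicial v(0) = 18, obtenemos v(t) = 18·cos(3·t). Tomando ∫v(t)dt y aplicando x(0) = 0, encontramos x(t) = 6·sin(3·t). De la ecuación de la posición x(t) = 6·sin(3·t), sustituimos t = pi/2 para obtener x = -6.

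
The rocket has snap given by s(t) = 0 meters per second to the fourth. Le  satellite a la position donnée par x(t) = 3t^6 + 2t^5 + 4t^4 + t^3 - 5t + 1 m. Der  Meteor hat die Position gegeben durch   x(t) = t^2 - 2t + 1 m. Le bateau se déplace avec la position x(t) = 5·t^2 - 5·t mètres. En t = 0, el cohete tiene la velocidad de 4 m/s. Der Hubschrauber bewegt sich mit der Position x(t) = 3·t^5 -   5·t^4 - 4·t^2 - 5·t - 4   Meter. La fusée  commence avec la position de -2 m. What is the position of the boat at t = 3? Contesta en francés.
En utilisant x(t) = 5·t^2 - 5·t et en substituant t = 3, nous trouvons x = 30.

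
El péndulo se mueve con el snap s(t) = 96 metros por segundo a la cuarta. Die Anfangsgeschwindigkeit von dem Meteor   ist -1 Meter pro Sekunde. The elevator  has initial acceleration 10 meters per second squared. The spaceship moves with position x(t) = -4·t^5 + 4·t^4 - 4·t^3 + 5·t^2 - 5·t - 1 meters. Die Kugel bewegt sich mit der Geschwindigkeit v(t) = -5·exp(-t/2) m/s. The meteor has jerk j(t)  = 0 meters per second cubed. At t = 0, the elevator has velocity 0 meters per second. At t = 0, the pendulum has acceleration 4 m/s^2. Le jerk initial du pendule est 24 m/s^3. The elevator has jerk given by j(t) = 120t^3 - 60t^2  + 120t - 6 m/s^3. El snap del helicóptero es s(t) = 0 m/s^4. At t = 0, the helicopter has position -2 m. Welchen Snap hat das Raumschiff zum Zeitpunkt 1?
Ausgehend von der Position x(t) = -4·t^5 + 4·t^4 - 4·t^3 + 5·t^2 - 5·t - 1, nehmen wir 4 Ableitungen. Mit d/dt von x(t) finden wir v(t) = -20·t^4 + 16·t^3 - 12·t^2 + 10·t - 5. Die Ableitung von der Geschwindigkeit ergibt die Beschleunigung: a(t) = -80·t^3 + 48·t^2 - 24·t + 10. Durch Ableiten von der Beschleunigung erhalten wir den Ruck: j(t) = -240·t^2 + 96·t - 24. Durch Ableiten von dem Ruck erhalten wir den Snap: s(t) = 96 - 480·t. Wir haben den Snap s(t) = 96 - 480·t. Durch Einsetzen von t = 1: s(1) = -384.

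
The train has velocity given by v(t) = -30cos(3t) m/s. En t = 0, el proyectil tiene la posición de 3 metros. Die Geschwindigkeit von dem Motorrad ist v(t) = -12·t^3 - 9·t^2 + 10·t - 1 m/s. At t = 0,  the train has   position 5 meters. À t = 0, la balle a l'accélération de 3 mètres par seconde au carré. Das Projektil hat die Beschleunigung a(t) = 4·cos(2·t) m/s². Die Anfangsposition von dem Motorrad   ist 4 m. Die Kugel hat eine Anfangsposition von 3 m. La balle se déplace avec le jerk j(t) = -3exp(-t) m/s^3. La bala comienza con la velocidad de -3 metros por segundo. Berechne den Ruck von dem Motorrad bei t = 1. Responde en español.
Partiendo de la velocidad v(t) = -12·t^3 - 9·t^2 + 10·t - 1, tomamos 2 derivadas. La derivada de la velocidad da la aceleración: a(t) = -36·t^2 - 18·t + 10. Tomando d/dt de a(t), encontramos j(t) = -72·t - 18. De la ecuación de la sacudida j(t) = -72·t - 18, sustituimos t = 1 para obtener j = -90.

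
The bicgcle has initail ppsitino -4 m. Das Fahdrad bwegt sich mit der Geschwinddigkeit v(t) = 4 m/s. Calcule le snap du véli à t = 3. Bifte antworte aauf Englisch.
We must differentiate our velocity equation v(t) = 4 3 times. The derivative of velocity gives acceleration: a(t) = 0. Differentiating acceleration, we get jerk: j(t) = 0. Taking d/dt of j(t), we find s(t) = 0. From the given snap equation s(t) = 0, we substitute t = 3 to get s = 0.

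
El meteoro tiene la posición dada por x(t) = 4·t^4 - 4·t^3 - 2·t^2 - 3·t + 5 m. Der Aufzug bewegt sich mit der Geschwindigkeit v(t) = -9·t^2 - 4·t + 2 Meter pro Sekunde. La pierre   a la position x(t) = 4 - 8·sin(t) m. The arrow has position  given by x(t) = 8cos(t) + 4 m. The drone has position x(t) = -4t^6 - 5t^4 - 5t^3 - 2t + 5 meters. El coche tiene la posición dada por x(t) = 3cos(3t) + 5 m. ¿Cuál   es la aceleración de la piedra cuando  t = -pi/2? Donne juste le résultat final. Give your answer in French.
a(-pi/2) = -8.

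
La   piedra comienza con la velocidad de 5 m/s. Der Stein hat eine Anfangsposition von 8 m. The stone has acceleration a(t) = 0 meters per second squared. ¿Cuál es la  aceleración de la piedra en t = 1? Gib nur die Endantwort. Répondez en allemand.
Die Beschleunigung bei t = 1 ist a = 0.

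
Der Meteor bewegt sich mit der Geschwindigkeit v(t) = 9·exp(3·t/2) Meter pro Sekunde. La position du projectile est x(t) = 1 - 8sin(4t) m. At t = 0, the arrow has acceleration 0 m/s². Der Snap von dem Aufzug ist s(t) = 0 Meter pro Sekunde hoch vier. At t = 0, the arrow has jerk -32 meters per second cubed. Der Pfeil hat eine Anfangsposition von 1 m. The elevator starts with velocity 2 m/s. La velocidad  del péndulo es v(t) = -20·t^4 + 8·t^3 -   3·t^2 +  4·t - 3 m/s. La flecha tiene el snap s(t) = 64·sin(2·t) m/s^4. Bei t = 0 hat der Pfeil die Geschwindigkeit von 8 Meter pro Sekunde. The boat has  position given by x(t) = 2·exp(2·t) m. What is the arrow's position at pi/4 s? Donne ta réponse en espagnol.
Partiendo del snap s(t) = 64·sin(2·t), tomamos 4 integrales. La antiderivada del snap es la sacudida. Usando j(0) = -32, obtenemos j(t) = -32·cos(2·t). Integrando la sacudida y usando la condición inicial a(0) = 0, obtenemos a(t) = -16·sin(2·t). Tomando ∫a(t)dt y aplicando v(0) = 8, encontramos v(t) = 8·cos(2·t). Integrando la velocidad y usando la condición inicial x(0) = 1, obtenemos x(t) = 4·sin(2·t) + 1. Usando x(t) = 4·sin(2·t) + 1 y sustituyendo t = pi/4, encontramos x = 5.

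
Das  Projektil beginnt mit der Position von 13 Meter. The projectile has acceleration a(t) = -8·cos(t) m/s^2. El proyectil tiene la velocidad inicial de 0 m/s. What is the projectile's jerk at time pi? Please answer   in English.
Starting from acceleration a(t) = -8·cos(t), we take 1 derivative. The derivative of acceleration gives jerk: j(t) = 8·sin(t). Using j(t) = 8·sin(t) and substituting t = pi, we find j = 0.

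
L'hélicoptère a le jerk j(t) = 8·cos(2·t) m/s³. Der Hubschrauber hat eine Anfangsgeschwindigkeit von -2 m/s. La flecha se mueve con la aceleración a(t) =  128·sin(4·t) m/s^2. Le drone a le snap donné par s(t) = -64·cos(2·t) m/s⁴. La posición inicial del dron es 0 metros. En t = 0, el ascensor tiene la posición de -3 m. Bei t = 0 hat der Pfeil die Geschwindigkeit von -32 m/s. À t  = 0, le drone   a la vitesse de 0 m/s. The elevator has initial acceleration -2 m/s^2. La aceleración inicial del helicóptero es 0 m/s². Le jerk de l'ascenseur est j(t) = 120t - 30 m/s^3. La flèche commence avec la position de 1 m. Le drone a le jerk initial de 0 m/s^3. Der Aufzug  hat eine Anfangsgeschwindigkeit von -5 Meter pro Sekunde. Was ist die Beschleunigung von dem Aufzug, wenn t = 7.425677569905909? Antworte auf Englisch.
Starting from jerk j(t) = 120·t - 30, we take 1 integral. The antiderivative of jerk is acceleration. Using a(0) = -2, we get a(t) = 60·t^2 - 30·t - 2. From the given acceleration equation a(t) = 60·t^2 - 30·t - 2, we substitute t = 7.425677569905909 to get a = 3083.67091523505.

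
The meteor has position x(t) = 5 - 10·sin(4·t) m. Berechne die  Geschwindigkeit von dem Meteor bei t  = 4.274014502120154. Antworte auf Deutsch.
Wir müssen unsere Gleichung für die Position x(t) = 5 - 10·sin(4·t) 1-mal ableiten. Mit d/dt von x(t) finden wir v(t) = -40·cos(4·t). Aus der Gleichung für die Geschwindigkeit v(t) = -40·cos(4·t), setzen wir t = 4.274014502120154 ein und erhalten v = 7.26747421875453.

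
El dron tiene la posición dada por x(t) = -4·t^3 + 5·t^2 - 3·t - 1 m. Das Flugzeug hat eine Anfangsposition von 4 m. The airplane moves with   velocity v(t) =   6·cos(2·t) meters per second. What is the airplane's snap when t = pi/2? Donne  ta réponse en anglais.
Starting from velocity v(t) = 6·cos(2·t), we take 3 derivatives. Differentiating velocity, we get acceleration: a(t) = -12·sin(2·t). Taking d/dt of a(t), we find j(t) = -24·cos(2·t). Differentiating jerk, we get snap: s(t) = 48·sin(2·t). We have snap s(t) = 48·sin(2·t). Substituting t = pi/2: s(pi/2) = 0.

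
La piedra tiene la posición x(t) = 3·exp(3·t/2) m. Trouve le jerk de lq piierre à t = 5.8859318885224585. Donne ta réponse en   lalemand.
Um dies zu lösen, müssen wir 3 Ableitungen unserer Gleichung für die Position x(t) = 3·exp(3·t/2) nehmen. Mit d/dt von x(t) finden wir v(t) = 9·exp(3·t/2)/2. Mit d/dt von v(t) finden wir a(t) = 27·exp(3·t/2)/4. Die Ableitung von der Beschleunigung ergibt den Ruck: j(t) = 81·exp(3·t/2)/8. Wir haben den Ruck j(t) = 81·exp(3·t/2)/8. Durch Einsetzen von t = 5.8859318885224585: j(5.8859318885224585) = 69141.1568809474.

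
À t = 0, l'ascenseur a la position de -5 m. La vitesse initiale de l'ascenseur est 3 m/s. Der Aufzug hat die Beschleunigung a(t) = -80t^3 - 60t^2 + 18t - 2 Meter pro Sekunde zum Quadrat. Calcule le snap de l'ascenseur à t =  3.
En partant de l'accélération a(t) = -80·t^3 - 60·t^2 + 18·t - 2, nous prenons 2 dérivées. En dérivant l'accélération, nous obtenons le jerk: j(t) = -240·t^2 - 120·t + 18. La dérivée du jerk donne le snap: s(t) = -480·t - 120. En utilisant s(t) = -480·t - 120 et en substituant t = 3, nous trouvons s = -1560.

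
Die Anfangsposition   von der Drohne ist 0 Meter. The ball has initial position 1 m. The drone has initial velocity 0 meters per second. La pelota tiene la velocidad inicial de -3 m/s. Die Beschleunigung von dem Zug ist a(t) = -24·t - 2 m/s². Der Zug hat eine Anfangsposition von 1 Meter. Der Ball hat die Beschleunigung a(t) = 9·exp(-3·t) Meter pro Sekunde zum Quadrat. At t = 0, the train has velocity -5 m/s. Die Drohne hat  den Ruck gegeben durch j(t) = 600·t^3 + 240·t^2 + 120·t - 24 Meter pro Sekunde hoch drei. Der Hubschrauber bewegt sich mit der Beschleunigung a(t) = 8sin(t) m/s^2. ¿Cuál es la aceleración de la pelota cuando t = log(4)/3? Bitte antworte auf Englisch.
We have acceleration a(t) = 9·exp(-3·t). Substituting t = log(4)/3: a(log(4)/3) = 9/4.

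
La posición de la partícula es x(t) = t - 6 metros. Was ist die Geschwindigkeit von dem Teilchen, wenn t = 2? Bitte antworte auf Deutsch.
Wir müssen unsere Gleichung für die Position x(t) = t - 6 1-mal ableiten. Die Ableitung von der Position ergibt die Geschwindigkeit: v(t) = 1. Aus der Gleichung für die Geschwindigkeit v(t) = 1, setzen wir t = 2 ein und erhalten v = 1.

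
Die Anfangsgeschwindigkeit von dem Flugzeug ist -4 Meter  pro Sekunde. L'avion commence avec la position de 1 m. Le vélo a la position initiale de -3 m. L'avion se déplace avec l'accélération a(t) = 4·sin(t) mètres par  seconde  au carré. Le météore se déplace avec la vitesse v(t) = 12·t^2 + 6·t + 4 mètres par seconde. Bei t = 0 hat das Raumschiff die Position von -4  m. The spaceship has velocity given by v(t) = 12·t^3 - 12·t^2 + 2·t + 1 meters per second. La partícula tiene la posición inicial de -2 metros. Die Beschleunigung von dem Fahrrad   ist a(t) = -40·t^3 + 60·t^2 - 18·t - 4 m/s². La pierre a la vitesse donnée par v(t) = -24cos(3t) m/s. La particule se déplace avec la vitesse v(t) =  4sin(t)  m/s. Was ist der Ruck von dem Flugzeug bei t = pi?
Wir müssen unsere Gleichung für die Beschleunigung a(t) = 4·sin(t) 1-mal ableiten. Mit d/dt von a(t) finden wir j(t) = 4·cos(t). Wir haben den Ruck j(t) = 4·cos(t). Durch Einsetzen von t = pi: j(pi) = -4.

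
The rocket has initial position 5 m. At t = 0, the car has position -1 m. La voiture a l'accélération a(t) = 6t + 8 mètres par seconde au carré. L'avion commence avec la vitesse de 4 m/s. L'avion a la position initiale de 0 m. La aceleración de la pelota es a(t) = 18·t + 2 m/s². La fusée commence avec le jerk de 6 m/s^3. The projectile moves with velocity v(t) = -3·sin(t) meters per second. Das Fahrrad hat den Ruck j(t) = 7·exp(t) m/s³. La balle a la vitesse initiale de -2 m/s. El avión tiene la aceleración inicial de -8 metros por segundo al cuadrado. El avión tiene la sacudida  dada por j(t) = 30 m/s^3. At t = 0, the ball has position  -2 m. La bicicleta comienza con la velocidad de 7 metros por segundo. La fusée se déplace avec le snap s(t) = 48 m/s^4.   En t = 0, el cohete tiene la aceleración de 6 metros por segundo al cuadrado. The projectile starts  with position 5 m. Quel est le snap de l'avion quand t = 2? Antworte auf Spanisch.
Para resolver esto, necesitamos tomar 1 derivada de nuestra ecuación de la sacudida j(t) = 30. Derivando la sacudida, obtenemos el snap: s(t) = 0. Usando s(t) = 0 y sustituyendo t = 2, encontramos s = 0.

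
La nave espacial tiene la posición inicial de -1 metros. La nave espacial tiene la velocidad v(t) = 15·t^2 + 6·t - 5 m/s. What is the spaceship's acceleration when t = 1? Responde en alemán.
Wir müssen unsere Gleichung für die Geschwindigkeit v(t) = 15·t^2 + 6·t - 5 1-mal ableiten. Die Ableitung von der Geschwindigkeit ergibt die Beschleunigung: a(t) = 30·t + 6. Aus der Gleichung für die Beschleunigung a(t) = 30·t + 6, setzen wir t = 1 ein und erhalten a = 36.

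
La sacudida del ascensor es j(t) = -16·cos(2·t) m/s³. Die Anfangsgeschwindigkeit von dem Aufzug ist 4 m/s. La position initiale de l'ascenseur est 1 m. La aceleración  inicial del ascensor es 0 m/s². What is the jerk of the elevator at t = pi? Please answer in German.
Aus der Gleichung für den Ruck j(t) = -16·cos(2·t), setzen wir t = pi ein und erhalten j = -16.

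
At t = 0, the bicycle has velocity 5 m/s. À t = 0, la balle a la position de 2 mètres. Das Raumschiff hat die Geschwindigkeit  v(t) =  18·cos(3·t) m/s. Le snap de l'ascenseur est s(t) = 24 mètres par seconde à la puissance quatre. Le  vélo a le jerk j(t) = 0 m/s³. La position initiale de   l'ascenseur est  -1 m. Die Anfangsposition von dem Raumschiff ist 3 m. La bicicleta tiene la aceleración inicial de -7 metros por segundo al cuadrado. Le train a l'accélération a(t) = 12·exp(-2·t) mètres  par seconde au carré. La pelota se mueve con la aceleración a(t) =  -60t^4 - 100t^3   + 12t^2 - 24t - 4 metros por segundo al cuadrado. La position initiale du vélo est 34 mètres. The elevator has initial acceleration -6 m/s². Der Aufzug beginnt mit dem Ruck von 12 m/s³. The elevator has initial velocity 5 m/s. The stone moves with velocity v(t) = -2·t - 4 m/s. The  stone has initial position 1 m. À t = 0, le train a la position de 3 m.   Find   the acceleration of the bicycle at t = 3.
Starting from jerk j(t) = 0, we take 1 integral. Taking ∫j(t)dt and applying a(0) = -7, we find a(t) = -7. Using a(t) = -7 and substituting t = 3, we find a = -7.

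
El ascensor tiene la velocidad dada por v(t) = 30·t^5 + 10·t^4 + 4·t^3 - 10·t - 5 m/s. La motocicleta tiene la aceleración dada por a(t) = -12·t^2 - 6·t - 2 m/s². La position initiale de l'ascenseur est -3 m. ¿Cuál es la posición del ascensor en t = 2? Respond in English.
We need to integrate our velocity equation v(t) = 30·t^5 + 10·t^4 + 4·t^3 - 10·t - 5 1 time. The integral of velocity, with x(0) = -3, gives position: x(t) = 5·t^6 + 2·t^5 + t^4 - 5·t^2 - 5·t - 3. Using x(t) = 5·t^6 + 2·t^5 + t^4 - 5·t^2 - 5·t - 3 and substituting t = 2, we find x = 367.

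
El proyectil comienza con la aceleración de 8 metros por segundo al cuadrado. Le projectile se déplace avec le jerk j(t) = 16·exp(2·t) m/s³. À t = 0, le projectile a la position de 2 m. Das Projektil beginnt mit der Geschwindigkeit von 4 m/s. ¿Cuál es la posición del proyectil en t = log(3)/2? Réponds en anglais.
We need to integrate our jerk equation j(t) = 16·exp(2·t) 3 times. Finding the integral of j(t) and using a(0) = 8: a(t) = 8·exp(2·t). Integrating acceleration and using the initial condition v(0) = 4, we get v(t) = 4·exp(2·t). Finding the integral of v(t) and using x(0) = 2: x(t) = 2·exp(2·t). From the given position equation x(t) = 2·exp(2·t), we substitute t = log(3)/2 to get x = 6.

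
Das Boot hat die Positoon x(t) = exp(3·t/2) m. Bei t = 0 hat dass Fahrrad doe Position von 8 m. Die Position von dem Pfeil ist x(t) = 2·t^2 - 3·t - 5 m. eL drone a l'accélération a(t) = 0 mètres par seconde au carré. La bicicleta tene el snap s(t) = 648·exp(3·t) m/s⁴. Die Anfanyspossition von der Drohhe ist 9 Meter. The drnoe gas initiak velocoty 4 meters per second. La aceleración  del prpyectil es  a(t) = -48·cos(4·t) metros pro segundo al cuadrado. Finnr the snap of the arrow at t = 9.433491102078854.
We must differentiate our position equation x(t) = 2·t^2 - 3·t - 5 4 times. The derivative of position gives velocity: v(t) = 4·t - 3. Taking d/dt of v(t), we find a(t) = 4. Differentiating acceleration, we get jerk: j(t) = 0. The derivative of jerk gives snap: s(t) = 0. From the given snap equation s(t) = 0, we substitute t = 9.433491102078854 to get s = 0.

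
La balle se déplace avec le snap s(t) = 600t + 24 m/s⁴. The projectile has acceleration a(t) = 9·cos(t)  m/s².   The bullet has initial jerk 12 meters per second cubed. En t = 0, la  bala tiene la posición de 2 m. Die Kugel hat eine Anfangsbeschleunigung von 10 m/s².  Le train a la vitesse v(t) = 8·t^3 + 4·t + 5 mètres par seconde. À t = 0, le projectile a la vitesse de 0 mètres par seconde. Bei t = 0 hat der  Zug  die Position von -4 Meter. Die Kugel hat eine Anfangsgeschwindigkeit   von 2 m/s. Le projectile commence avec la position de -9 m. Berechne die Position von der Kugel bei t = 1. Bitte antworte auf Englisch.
We need to integrate our snap equation s(t) = 600·t + 24 4 times. The integral of snap is jerk. Using j(0) = 12, we get j(t) = 300·t^2 + 24·t + 12. Integrating jerk and using the initial condition a(0) = 10, we get a(t) = 100·t^3 + 12·t^2 + 12·t + 10. Finding the integral of a(t) and using v(0) = 2: v(t) = 25·t^4 + 4·t^3 + 6·t^2 + 10·t + 2. Taking ∫v(t)dt and applying x(0) = 2, we find x(t) = 5·t^5 + t^4 + 2·t^3 + 5·t^2 + 2·t + 2. Using x(t) = 5·t^5 + t^4 + 2·t^3 + 5·t^2 + 2·t + 2 and substituting t = 1, we find x = 17.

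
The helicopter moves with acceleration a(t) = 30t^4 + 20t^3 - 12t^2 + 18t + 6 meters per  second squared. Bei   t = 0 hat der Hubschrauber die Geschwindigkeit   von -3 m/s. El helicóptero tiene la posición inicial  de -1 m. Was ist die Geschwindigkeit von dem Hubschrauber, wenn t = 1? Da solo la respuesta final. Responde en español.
La velocidad en t = 1 es v = 19.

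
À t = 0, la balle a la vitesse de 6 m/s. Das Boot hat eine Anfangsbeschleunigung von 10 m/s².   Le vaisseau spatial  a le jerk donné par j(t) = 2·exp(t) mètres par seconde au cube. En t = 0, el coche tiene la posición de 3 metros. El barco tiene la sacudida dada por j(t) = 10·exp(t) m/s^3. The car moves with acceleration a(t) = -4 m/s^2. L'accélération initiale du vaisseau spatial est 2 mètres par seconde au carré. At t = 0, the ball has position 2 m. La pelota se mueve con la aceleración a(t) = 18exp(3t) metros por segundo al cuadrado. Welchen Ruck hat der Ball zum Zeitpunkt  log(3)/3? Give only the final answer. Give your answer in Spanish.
j(log(3)/3) = 162.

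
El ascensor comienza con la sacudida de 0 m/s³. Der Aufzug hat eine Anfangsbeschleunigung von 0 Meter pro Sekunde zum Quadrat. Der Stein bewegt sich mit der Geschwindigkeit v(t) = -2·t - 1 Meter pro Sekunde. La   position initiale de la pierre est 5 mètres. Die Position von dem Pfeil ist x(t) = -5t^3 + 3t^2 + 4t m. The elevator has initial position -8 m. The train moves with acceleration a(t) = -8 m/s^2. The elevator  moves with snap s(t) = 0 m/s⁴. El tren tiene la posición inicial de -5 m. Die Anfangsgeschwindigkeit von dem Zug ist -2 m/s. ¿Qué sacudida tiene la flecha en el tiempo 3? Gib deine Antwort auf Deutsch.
Um dies zu lösen, müssen wir 3 Ableitungen unserer Gleichung für die Position x(t) = -5·t^3 + 3·t^2 + 4·t nehmen. Mit d/dt von x(t) finden wir v(t) = -15·t^2 + 6·t + 4. Durch Ableiten von der Geschwindigkeit erhalten wir die Beschleunigung: a(t) = 6 - 30·t. Durch Ableiten von der Beschleunigung erhalten wir den Ruck: j(t) = -30. Aus der Gleichung für den Ruck j(t) = -30, setzen wir t = 3 ein und erhalten j = -30.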